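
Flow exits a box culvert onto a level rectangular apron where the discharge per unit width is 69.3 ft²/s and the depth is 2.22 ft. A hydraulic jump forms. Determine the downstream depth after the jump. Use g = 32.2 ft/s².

y₂ = 10.5 ft

V₁ = q/y₁ = 69.3/2.22 = 31.2 ft/s. Fr₁ = V₁/√(g·y₁) = 31.2/√(32.2×2.22) = 3.69.
From the momentum equation for a rectangular channel, y₂/y₁ = ½[√(1 + 8Fr₁²) − 1] = ½[√110.1 − 1] = 4.75.
y₂ = 4.75 × 2.22 = 10.5 ft.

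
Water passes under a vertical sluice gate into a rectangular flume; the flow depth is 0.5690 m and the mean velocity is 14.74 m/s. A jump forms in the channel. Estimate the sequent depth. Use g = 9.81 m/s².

Fr₁ = V₁/√(g·y₁) = 14.74/√(9.81×0.5690) = 6.239.
By Bélanger, y₂/y₁ = ½[√(1 + 8Fr₁²) − 1] = ½[√312.39 − 1] = 8.337.
y₂ = 8.337 × 0.5690 = 4.744 m.

y₂ = 4.744 m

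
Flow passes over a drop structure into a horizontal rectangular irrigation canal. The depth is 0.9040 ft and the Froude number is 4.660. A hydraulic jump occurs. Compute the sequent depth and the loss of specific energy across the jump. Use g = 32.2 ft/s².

y₂ = 5.523 ft; ΔE = 4.934 ft

Fr₁ = 4.660 (given).
From the momentum equation for a rectangular channel, y₂/y₁ = ½[√(1 + 8Fr₁²) − 1] = ½[√174.72 − 1] = 6.109.
y₂ = 6.109 × 0.9040 = 5.523 ft.
Head loss: ΔE = (y₂ − y₁)³/(4y₁y₂) = (5.523 − 0.9040)³/(4×0.9040×5.523) = 98.53/19.97 = 4.934 ft.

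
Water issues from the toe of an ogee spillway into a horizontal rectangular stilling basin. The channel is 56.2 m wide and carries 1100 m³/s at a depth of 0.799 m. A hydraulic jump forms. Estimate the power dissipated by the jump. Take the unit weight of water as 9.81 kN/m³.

P = 233870 kW

q = Q/b = 1100/56.2 = 19.6 m²/s; V₁ = q/y₁ = 24.5 m/s. Fr₁ = V₁/√(g·y₁) = 8.75.
From the momentum equation for a rectangular channel, y₂/y₁ = ½[√(1 + 8Fr₁²) − 1] = ½[√613.5 − 1] = 11.9.
y₂ = 11.9 × 0.799 = 9.50 m.
Head loss: ΔE = (y₂ − y₁)³/(4y₁y₂) = (9.50 − 0.799)³/(4×0.799×9.50) = 658/30.3 = 21.7 m.
P = γ·Q·ΔE = 9.81 × 1100 × 21.7 = 233870 kW.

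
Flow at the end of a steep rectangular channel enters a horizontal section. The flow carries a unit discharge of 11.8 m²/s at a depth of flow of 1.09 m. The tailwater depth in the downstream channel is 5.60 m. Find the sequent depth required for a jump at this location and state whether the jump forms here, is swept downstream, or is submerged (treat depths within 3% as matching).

y₂ = 4.59 m; the jump is submerged

V₁ = q/y₁ = 11.8/1.09 = 10.8 m/s. Fr₁ = V₁/√(g·y₁) = 10.8/√(9.81×1.09) = 3.31.
Conjugate-depth relation: y₂/y₁ = ½[√(1 + 8Fr₁²) − 1] = ½[√88.68 − 1] = 4.21.
y₂ = 4.21 × 1.09 = 4.59 m.
Tailwater y_tw = 5.60 m: y_tw > y₂, so the jump is submerged.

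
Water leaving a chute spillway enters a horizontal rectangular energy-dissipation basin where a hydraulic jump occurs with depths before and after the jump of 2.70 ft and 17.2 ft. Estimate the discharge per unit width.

For a rectangular channel the momentum equation gives q² = ½·g·y₁·y₂·(y₁ + y₂) = ½×32.2×2.70×17.2×19.9 = 14879.
q = √14879 = 122 ft²/s.

q = 122 ft²/s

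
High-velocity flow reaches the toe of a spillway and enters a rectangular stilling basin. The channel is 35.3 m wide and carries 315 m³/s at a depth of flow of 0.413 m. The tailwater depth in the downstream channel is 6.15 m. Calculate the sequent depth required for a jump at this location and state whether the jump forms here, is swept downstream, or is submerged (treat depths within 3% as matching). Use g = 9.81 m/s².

y₂ = 6.07 m; the jump forms here

q = Q/b = 315/35.3 = 8.92 m²/s; V₁ = q/y₁ = 21.6 m/s. Fr₁ = V₁/√(g·y₁) = 10.7.
Sequent-depth ratio: y₂/y₁ = ½[√(1 + 8Fr₁²) − 1] = ½[√922.8 − 1] = 14.7.
y₂ = 14.7 × 0.413 = 6.07 m.
Tailwater y_tw = 6.15 m: y_tw ≈ y₂, so the jump forms here.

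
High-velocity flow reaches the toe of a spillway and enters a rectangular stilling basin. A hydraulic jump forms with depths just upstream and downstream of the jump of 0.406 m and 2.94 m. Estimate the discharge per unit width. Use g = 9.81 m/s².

For a rectangular channel the momentum equation gives q² = ½·g·y₁·y₂·(y₁ + y₂) = ½×9.81×0.406×2.94×3.35 = 19.6.
q = √19.6 = 4.43 m²/s.

q = 4.43 m²/s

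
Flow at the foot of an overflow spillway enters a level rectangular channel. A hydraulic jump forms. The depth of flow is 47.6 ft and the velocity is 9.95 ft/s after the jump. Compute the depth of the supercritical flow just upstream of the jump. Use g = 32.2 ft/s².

Fr₂ = V₂/√(g·y₂) = 9.95/√(32.2×47.6) = 0.254.
Applying the sequent-depth relation in reverse, y₁/y₂ = ½[√(1 + 8Fr₂²) − 1] = ½[√1.517 − 1] = 0.116.
y₁ = 0.116 × 47.6 = 5.51 ft.

y₁ = 5.51 ft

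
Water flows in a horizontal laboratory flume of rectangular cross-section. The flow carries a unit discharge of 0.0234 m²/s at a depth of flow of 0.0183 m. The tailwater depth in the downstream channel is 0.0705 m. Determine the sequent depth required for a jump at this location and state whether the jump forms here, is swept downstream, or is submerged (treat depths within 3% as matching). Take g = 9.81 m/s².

y₂ = 0.0695 m; the jump forms here

V₁ = q/y₁ = 0.0234/0.0183 = 1.28 m/s. Fr₁ = V₁/√(g·y₁) = 1.28/√(9.81×0.0183) = 3.02.
Bélanger equation: y₂/y₁ = ½[√(1 + 8Fr₁²) − 1] = ½[√73.86 − 1] = 3.80.
y₂ = 3.80 × 0.0183 = 0.0695 m.
Tailwater y_tw = 0.0705 m: y_tw ≈ y₂, so the jump forms here.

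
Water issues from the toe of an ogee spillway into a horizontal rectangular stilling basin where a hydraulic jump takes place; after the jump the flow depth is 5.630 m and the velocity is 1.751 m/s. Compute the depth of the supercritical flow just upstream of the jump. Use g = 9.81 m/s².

Fr₂ = V₂/√(g·y₂) = 1.751/√(9.81×5.630) = 0.2356.
Since the conjugate-depth ratio holds either way, y₁/y₂ = ½[√(1 + 8Fr₂²) − 1] = ½[√1.4441 − 1] = 0.1009.
y₁ = 0.1009 × 5.630 = 0.5678 m.

y₁ = 0.5678 m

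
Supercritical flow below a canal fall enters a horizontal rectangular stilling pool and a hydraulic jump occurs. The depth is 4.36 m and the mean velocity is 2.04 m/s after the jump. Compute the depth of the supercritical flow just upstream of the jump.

y₁ = 0.727 m

Fr₂ = V₂/√(g·y₂) = 2.04/√(9.81×4.36) = 0.312.
From the momentum equation (using Fr₂), y₁/y₂ = ½[√(1 + 8Fr₂²) − 1] = ½[√1.778 − 1] = 0.167.
y₁ = 0.167 × 4.36 = 0.727 m.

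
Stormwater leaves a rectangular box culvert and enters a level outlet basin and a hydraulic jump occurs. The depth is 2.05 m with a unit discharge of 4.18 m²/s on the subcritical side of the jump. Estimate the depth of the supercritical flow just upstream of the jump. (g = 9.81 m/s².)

V₂ = q/y₂ = 4.18/2.05 = 2.04 m/s; Fr₂ = V₂/√(g·y₂) = 0.455.
Applying the sequent-depth relation in reverse, y₁/y₂ = ½[√(1 + 8Fr₂²) − 1] = ½[√2.654 − 1] = 0.315.
y₁ = 0.315 × 2.05 = 0.645 m.

y₁ = 0.645 m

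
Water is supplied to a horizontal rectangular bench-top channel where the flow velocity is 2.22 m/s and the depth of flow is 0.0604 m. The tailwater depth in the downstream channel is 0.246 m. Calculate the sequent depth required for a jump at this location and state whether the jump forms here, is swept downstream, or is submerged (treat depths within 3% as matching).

y₂ = 0.218 m; the jump is submerged

Fr₁ = V₁/√(g·y₁) = 2.22/√(9.81×0.0604) = 2.88.
Bélanger equation: y₂/y₁ = ½[√(1 + 8Fr₁²) − 1] = ½[√67.54 − 1] = 3.61.
y₂ = 3.61 × 0.0604 = 0.218 m.
Tailwater y_tw = 0.246 m: y_tw > y₂, so the jump is submerged.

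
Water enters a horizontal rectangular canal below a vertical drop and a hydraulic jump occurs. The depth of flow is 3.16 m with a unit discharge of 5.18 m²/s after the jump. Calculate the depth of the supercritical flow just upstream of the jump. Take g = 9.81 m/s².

y₁ = 0.476 m

V₂ = q/y₂ = 5.18/3.16 = 1.64 m/s; Fr₂ = V₂/√(g·y₂) = 0.294.
From the momentum equation (using Fr₂), y₁/y₂ = ½[√(1 + 8Fr₂²) − 1] = ½[√1.693 − 1] = 0.151.
y₁ = 0.151 × 3.16 = 0.476 m.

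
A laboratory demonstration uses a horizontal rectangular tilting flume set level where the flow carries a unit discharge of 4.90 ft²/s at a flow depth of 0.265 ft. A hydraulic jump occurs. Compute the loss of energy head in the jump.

V₁ = q/y₁ = 4.90/0.265 = 18.5 ft/s. Fr₁ = V₁/√(g·y₁) = 18.5/√(32.2×0.265) = 6.33.
By Bélanger, y₂/y₁ = ½[√(1 + 8Fr₁²) − 1] = ½[√321.5 − 1] = 8.47.
y₂ = 8.47 × 0.265 = 2.24 ft.
V₂ = q/y₂ = 4.90/2.24 = 2.18 ft/s. E₁ = y₁ + V₁²/2g = 5.57 ft; E₂ = y₂ + V₂²/2g = 2.32 ft. ΔE = E₁ − E₂ = 3.26 ft.

ΔE = 3.26 ft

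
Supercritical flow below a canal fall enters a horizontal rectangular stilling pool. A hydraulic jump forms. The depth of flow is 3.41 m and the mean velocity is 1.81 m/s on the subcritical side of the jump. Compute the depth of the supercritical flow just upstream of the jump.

Fr₂ = V₂/√(g·y₂) = 1.81/√(9.81×3.41) = 0.313.
From the momentum equation (using Fr₂), y₁/y₂ = ½[√(1 + 8Fr₂²) − 1] = ½[√1.783 − 1] = 0.168.
y₁ = 0.168 × 3.41 = 0.572 m.

y₁ = 0.572 m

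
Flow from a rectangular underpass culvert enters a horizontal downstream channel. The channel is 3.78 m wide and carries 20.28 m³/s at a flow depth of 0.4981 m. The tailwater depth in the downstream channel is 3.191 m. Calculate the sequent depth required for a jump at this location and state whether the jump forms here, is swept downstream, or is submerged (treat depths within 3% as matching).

y₂ = 3.192 m; the jump forms here

q = Q/b = 20.28/3.78 = 5.365 m²/s; V₁ = q/y₁ = 10.77 m/s. Fr₁ = V₁/√(g·y₁) = 4.873.
Bélanger equation: y₂/y₁ = ½[√(1 + 8Fr₁²) − 1] = ½[√190.94 − 1] = 6.409.
y₂ = 6.409 × 0.4981 = 3.192 m.
Tailwater y_tw = 3.191 m: y_tw ≈ y₂, so the jump forms here.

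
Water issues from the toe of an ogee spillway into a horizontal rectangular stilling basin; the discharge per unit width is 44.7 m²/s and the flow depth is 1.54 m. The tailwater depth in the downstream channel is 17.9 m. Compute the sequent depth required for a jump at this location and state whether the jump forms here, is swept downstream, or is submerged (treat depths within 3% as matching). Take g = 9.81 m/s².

y₂ = 15.5 m; the jump is submerged

V₁ = q/y₁ = 44.7/1.54 = 29.0 m/s. Fr₁ = V₁/√(g·y₁) = 29.0/√(9.81×1.54) = 7.47.
By Bélanger, y₂/y₁ = ½[√(1 + 8Fr₁²) − 1] = ½[√447.1 − 1] = 10.1.
y₂ = 10.1 × 1.54 = 15.5 m.
Tailwater y_tw = 17.9 m: y_tw > y₂, so the jump is submerged.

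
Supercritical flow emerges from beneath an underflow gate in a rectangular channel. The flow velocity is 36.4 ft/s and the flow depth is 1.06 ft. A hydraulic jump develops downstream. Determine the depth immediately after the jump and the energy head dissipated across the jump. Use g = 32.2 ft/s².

y₂ = 8.82 ft; ΔE = 12.5 ft

Fr₁ = V₁/√(g·y₁) = 36.4/√(32.2×1.06) = 6.23.
By Bélanger, y₂/y₁ = ½[√(1 + 8Fr₁²) − 1] = ½[√311.5 − 1] = 8.33.
y₂ = 8.33 × 1.06 = 8.82 ft.
q = V₁·y₁ = 36.4 × 1.06 = 38.6 ft²/s. V₂ = q/y₂ = 38.6/8.82 = 4.37 ft/s. E₁ = y₁ + V₁²/2g = 21.6 ft; E₂ = y₂ + V₂²/2g = 9.12 ft. ΔE = E₁ − E₂ = 12.5 ft.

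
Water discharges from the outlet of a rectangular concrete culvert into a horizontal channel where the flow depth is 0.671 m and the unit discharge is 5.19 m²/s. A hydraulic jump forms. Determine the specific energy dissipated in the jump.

ΔE = 0.963 m

V₁ = q/y₁ = 5.19/0.671 = 7.73 m/s. Fr₁ = V₁/√(g·y₁) = 7.73/√(9.81×0.671) = 3.01.
Conjugate-depth relation: y₂/y₁ = ½[√(1 + 8Fr₁²) − 1] = ½[√73.71 − 1] = 3.79.
y₂ = 3.79 × 0.671 = 2.54 m.
V₂ = q/y₂ = 5.19/2.54 = 2.04 m/s. E₁ = y₁ + V₁²/2g = 3.72 m; E₂ = y₂ + V₂²/2g = 2.76 m. ΔE = E₁ − E₂ = 0.963 m.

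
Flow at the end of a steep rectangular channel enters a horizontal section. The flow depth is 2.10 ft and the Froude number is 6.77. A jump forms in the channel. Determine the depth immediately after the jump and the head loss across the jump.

y₂ = 19.1 ft; ΔE = 30.6 ft

Fr₁ = 6.77 (given).
By Bélanger, y₂/y₁ = ½[√(1 + 8Fr₁²) − 1] = ½[√367.7 − 1] = 9.09.
y₂ = 9.09 × 2.10 = 19.1 ft.
Head loss: ΔE = (y₂ − y₁)³/(4y₁y₂) = (19.1 − 2.10)³/(4×2.10×19.1) = 4899/160 = 30.6 ft.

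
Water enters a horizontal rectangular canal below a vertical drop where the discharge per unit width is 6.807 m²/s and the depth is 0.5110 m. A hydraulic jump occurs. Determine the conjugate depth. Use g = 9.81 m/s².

V₁ = q/y₁ = 6.807/0.5110 = 13.32 m/s. Fr₁ = V₁/√(g·y₁) = 13.32/√(9.81×0.5110) = 5.950.
Bélanger equation: y₂/y₁ = ½[√(1 + 8Fr₁²) − 1] = ½[√284.18 − 1] = 7.929.
y₂ = 7.929 × 0.5110 = 4.052 m.

y₂ = 4.052 m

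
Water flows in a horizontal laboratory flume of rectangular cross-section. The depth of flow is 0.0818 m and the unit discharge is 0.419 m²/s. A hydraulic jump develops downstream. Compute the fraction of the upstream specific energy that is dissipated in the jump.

ΔE/E₁ = 0.545 (54.5%)

V₁ = q/y₁ = 0.419/0.0818 = 5.12 m/s. Fr₁ = V₁/√(g·y₁) = 5.12/√(9.81×0.0818) = 5.72.
Sequent-depth ratio: y₂/y₁ = ½[√(1 + 8Fr₁²) − 1] = ½[√262.6 − 1] = 7.60.
y₂ = 7.60 × 0.0818 = 0.622 m.
E₁ = y₁ + V₁²/2g = 1.42 m. ΔE = (y₂ − y₁)³/(4y₁y₂) = 0.774 m. ΔE/E₁ = 0.774/1.42 = 0.545.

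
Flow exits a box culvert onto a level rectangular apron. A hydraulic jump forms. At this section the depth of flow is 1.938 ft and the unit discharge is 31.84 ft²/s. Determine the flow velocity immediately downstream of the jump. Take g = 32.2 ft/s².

V₁ = q/y₁ = 31.84/1.938 = 16.43 ft/s. Fr₁ = V₁/√(g·y₁) = 16.43/√(32.2×1.938) = 2.080.
Sequent-depth ratio: y₂/y₁ = ½[√(1 + 8Fr₁²) − 1] = ½[√35.603 − 1] = 2.483.
y₂ = 2.483 × 1.938 = 4.813 ft.
V₂ = q/y₂ = 31.84/4.813 = 6.616 ft/s.

V₂ = 6.616 ft/s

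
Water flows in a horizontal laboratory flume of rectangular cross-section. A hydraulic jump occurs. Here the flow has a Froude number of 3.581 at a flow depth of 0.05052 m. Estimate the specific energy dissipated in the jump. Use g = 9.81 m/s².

ΔE = 0.1272 m

Fr₁ = 3.581 (given).
Sequent-depth ratio: y₂/y₁ = ½[√(1 + 8Fr₁²) − 1] = ½[√103.59 − 1] = 4.589.
y₂ = 4.589 × 0.05052 = 0.2318 m.
V₁ = Fr₁·√(g·y₁) = 3.581×√(9.81×0.05052) = 2.521 m/s; q = V₁·y₁ = 0.1274 m²/s. V₂ = q/y₂ = 0.1274/0.2318 = 0.5494 m/s. E₁ = y₁ + V₁²/2g = 0.3744 m; E₂ = y₂ + V₂²/2g = 0.2472 m. ΔE = E₁ − E₂ = 0.1272 m.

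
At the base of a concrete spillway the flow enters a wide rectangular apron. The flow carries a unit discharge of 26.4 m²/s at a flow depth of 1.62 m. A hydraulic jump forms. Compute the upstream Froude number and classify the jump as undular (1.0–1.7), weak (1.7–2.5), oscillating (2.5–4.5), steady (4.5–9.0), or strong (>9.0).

V₁ = q/y₁ = 26.4/1.62 = 16.3 m/s. Fr₁ = V₁/√(g·y₁) = 16.3/√(9.81×1.62) = 4.09.
Fr₁ = 4.09 lies in the oscillating range.

Fr₁ = 4.09; oscillating jump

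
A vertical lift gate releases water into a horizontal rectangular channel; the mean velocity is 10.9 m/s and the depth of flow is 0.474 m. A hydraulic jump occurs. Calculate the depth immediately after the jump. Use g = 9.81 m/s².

y₂ = 3.16 m

Fr₁ = V₁/√(g·y₁) = 10.9/√(9.81×0.474) = 5.05.
Bélanger equation: y₂/y₁ = ½[√(1 + 8Fr₁²) − 1] = ½[√205.4 − 1] = 6.67.
y₂ = 6.67 × 0.474 = 3.16 m.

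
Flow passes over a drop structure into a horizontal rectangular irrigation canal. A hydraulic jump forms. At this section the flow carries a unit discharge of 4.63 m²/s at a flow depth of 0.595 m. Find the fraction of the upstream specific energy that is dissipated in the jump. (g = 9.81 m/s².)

ΔE/E₁ = 0.290 (29.0%)

V₁ = q/y₁ = 4.63/0.595 = 7.78 m/s. Fr₁ = V₁/√(g·y₁) = 7.78/√(9.81×0.595) = 3.22.
From the momentum equation for a rectangular channel, y₂/y₁ = ½[√(1 + 8Fr₁²) − 1] = ½[√83.99 − 1] = 4.08.
y₂ = 4.08 × 0.595 = 2.43 m.
E₁ = y₁ + V₁²/2g = 3.68 m. ΔE = (y₂ − y₁)³/(4y₁y₂) = 1.07 m. ΔE/E₁ = 1.07/3.68 = 0.290.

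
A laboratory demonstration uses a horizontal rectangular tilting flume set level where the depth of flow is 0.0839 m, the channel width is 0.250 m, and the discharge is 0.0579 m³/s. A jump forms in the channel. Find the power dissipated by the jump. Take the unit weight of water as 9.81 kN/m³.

q = Q/b = 0.0579/0.250 = 0.232 m²/s; V₁ = q/y₁ = 2.76 m/s. Fr₁ = V₁/√(g·y₁) = 3.04.
From the momentum equation for a rectangular channel, y₂/y₁ = ½[√(1 + 8Fr₁²) − 1] = ½[√75.06 − 1] = 3.83.
y₂ = 3.83 × 0.0839 = 0.322 m.
Head loss: ΔE = (y₂ − y₁)³/(4y₁y₂) = (0.322 − 0.0839)³/(4×0.0839×0.322) = 0.0134/0.108 = 0.124 m.
P = γ·Q·ΔE = 9.81 × 0.0579 × 0.124 = 0.0706 kW.

P = 0.0706 kW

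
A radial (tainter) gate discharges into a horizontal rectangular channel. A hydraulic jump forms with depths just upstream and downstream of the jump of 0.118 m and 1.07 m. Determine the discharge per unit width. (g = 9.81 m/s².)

q = 0.858 m²/s

For a rectangular channel the momentum equation gives q² = ½·g·y₁·y₂·(y₁ + y₂) = ½×9.81×0.118×1.07×1.19 = 0.736.
q = √0.736 = 0.858 m²/s.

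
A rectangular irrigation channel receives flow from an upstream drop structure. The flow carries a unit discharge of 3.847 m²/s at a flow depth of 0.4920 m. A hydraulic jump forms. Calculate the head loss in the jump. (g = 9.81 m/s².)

ΔE = 1.216 m

V₁ = q/y₁ = 3.847/0.4920 = 7.819 m/s. Fr₁ = V₁/√(g·y₁) = 7.819/√(9.81×0.4920) = 3.559.
Bélanger equation: y₂/y₁ = ½[√(1 + 8Fr₁²) − 1] = ½[√102.34 − 1] = 4.558.
y₂ = 4.558 × 0.4920 = 2.243 m.
Head loss: ΔE = (y₂ − y₁)³/(4y₁y₂) = (2.243 − 0.4920)³/(4×0.4920×2.243) = 5.365/4.413 = 1.216 m.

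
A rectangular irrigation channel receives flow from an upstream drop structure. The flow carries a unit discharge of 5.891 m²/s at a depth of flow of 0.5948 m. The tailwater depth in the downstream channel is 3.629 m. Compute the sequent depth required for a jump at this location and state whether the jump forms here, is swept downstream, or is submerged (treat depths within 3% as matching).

V₁ = q/y₁ = 5.891/0.5948 = 9.904 m/s. Fr₁ = V₁/√(g·y₁) = 9.904/√(9.81×0.5948) = 4.100.
Sequent-depth ratio: y₂/y₁ = ½[√(1 + 8Fr₁²) − 1] = ½[√135.49 − 1] = 5.320.
y₂ = 5.320 × 0.5948 = 3.164 m.
Tailwater y_tw = 3.629 m: y_tw > y₂, so the jump is submerged.

y₂ = 3.164 m; the jump is submerged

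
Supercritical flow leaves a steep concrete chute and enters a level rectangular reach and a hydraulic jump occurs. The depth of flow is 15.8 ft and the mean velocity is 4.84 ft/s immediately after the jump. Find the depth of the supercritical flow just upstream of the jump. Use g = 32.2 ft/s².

Fr₂ = V₂/√(g·y₂) = 4.84/√(32.2×15.8) = 0.215.
Applying the sequent-depth relation in reverse, y₁/y₂ = ½[√(1 + 8Fr₂²) − 1] = ½[√1.368 − 1] = 0.0849.
y₁ = 0.0849 × 15.8 = 1.34 ft.

y₁ = 1.34 ft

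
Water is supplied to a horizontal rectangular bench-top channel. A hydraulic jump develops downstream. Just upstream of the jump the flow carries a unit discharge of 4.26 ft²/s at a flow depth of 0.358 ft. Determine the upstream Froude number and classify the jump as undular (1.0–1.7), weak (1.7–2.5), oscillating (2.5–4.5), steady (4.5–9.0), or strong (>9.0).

V₁ = q/y₁ = 4.26/0.358 = 11.9 ft/s. Fr₁ = V₁/√(g·y₁) = 11.9/√(32.2×0.358) = 3.50.
Fr₁ = 3.50 lies in the oscillating range.

Fr₁ = 3.50; oscillating jump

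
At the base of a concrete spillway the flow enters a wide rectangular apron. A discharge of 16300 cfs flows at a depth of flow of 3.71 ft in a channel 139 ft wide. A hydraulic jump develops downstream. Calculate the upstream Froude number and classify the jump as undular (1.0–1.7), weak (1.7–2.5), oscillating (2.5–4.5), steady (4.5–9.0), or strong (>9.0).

Fr₁ = 2.89; oscillating jump

q = Q/b = 16300/139 = 117 ft²/s; V₁ = q/y₁ = 31.6 ft/s. Fr₁ = V₁/√(g·y₁) = 2.89.
Fr₁ = 2.89 lies in the oscillating range.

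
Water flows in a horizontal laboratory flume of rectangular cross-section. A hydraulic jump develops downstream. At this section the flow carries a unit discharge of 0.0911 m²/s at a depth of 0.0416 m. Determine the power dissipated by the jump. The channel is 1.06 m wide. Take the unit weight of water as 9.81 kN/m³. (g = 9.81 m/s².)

V₁ = q/y₁ = 0.0911/0.0416 = 2.19 m/s. Fr₁ = V₁/√(g·y₁) = 2.19/√(9.81×0.0416) = 3.43.
From the momentum equation for a rectangular channel, y₂/y₁ = ½[√(1 + 8Fr₁²) − 1] = ½[√95.01 − 1] = 4.37.
y₂ = 4.37 × 0.0416 = 0.182 m.
Head loss: ΔE = (y₂ − y₁)³/(4y₁y₂) = (0.182 − 0.0416)³/(4×0.0416×0.182) = 0.00276/0.0303 = 0.0913 m.
Q = q·b = 0.0911 × 1.06 = 0.0966 m³/s. P = γ·Q·ΔE = 9.81 × 0.0966 × 0.0913 = 0.0865 kW.

P = 0.0865 kW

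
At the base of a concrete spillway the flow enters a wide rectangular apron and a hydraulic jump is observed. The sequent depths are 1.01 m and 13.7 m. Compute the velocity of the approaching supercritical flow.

V₁ = 31.3 m/s

For a rectangular channel the momentum equation gives q² = ½·g·y₁·y₂·(y₁ + y₂) = ½×9.81×1.01×13.7×14.7 = 998.
q = √998 = 31.6 m²/s.
V₁ = q/y₁ = 31.6/1.01 = 31.3 m/s.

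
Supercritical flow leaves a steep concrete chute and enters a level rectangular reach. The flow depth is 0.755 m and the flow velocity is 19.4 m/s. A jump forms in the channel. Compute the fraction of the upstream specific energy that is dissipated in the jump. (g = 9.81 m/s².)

Fr₁ = V₁/√(g·y₁) = 19.4/√(9.81×0.755) = 7.13.
Conjugate-depth relation: y₂/y₁ = ½[√(1 + 8Fr₁²) − 1] = ½[√407.5 − 1] = 9.59.
y₂ = 9.59 × 0.755 = 7.24 m.
E₁ = y₁ + V₁²/2g = 19.9 m. ΔE = (y₂ − y₁)³/(4y₁y₂) = 12.5 m. ΔE/E₁ = 12.5/19.9 = 0.626.

ΔE/E₁ = 0.626 (62.6%)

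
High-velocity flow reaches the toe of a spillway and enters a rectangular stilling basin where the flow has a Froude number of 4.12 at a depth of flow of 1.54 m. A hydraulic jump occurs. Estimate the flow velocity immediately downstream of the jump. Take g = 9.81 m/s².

Fr₁ = 4.12 (given).
By Bélanger, y₂/y₁ = ½[√(1 + 8Fr₁²) − 1] = ½[√136.8 − 1] = 5.35.
y₂ = 5.35 × 1.54 = 8.24 m.
V₁ = Fr₁·√(g·y₁) = 4.12×√(9.81×1.54) = 16.0 m/s; q = V₁·y₁ = 24.7 m²/s.
V₂ = q/y₂ = 24.7/8.24 = 2.99 m/s.

V₂ = 2.99 m/s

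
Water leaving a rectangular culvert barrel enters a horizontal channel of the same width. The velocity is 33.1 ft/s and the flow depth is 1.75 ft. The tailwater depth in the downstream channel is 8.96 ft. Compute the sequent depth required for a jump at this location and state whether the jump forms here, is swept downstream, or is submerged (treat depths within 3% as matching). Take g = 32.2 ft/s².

y₂ = 10.1 ft; the jump is swept downstream

Fr₁ = V₁/√(g·y₁) = 33.1/√(32.2×1.75) = 4.41.
Conjugate-depth relation: y₂/y₁ = ½[√(1 + 8Fr₁²) − 1] = ½[√156.5 − 1] = 5.76.
y₂ = 5.76 × 1.75 = 10.1 ft.
Tailwater y_tw = 8.96 ft: y_tw < y₂, so the jump is swept downstream.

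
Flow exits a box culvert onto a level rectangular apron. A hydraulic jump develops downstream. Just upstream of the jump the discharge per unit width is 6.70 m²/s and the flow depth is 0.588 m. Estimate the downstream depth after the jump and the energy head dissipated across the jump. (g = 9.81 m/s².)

V₁ = q/y₁ = 6.70/0.588 = 11.4 m/s. Fr₁ = V₁/√(g·y₁) = 11.4/√(9.81×0.588) = 4.74.
From the momentum equation for a rectangular channel, y₂/y₁ = ½[√(1 + 8Fr₁²) − 1] = ½[√181.1 − 1] = 6.23.
y₂ = 6.23 × 0.588 = 3.66 m.
Head loss: ΔE = (y₂ − y₁)³/(4y₁y₂) = (3.66 − 0.588)³/(4×0.588×3.66) = 29.1/8.61 = 3.37 m.

y₂ = 3.66 m; ΔE = 3.37 m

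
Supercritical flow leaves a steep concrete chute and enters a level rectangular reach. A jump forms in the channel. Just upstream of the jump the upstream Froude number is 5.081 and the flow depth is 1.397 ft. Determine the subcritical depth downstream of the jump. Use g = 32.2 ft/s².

y₂ = 9.364 ft

Fr₁ = 5.081 (given).
By Bélanger, y₂/y₁ = ½[√(1 + 8Fr₁²) − 1] = ½[√207.53 − 1] = 6.703.
y₂ = 6.703 × 1.397 = 9.364 ft.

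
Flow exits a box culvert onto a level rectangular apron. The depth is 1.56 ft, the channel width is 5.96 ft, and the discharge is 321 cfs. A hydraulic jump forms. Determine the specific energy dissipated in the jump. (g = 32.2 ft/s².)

q = Q/b = 321/5.96 = 53.9 ft²/s; V₁ = q/y₁ = 34.5 ft/s. Fr₁ = V₁/√(g·y₁) = 4.87.
Sequent-depth ratio: y₂/y₁ = ½[√(1 + 8Fr₁²) − 1] = ½[√190.8 − 1] = 6.41.
y₂ = 6.41 × 1.56 = 10.00 ft.
V₂ = q/y₂ = 53.9/10.00 = 5.39 ft/s. E₁ = y₁ + V₁²/2g = 20.1 ft; E₂ = y₂ + V₂²/2g = 10.4 ft. ΔE = E₁ − E₂ = 9.62 ft.

ΔE = 9.62 ft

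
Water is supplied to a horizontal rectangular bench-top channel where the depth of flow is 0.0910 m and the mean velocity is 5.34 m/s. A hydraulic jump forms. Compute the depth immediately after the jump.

y₂ = 0.683 m

Fr₁ = V₁/√(g·y₁) = 5.34/√(9.81×0.0910) = 5.65.
By Bélanger, y₂/y₁ = ½[√(1 + 8Fr₁²) − 1] = ½[√256.5 − 1] = 7.51.
y₂ = 7.51 × 0.0910 = 0.683 m.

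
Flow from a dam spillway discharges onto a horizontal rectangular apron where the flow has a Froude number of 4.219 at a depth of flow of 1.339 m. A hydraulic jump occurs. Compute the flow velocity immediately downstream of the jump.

V₂ = 2.787 m/s

Fr₁ = 4.219 (given).
Conjugate-depth relation: y₂/y₁ = ½[√(1 + 8Fr₁²) − 1] = ½[√143.40 − 1] = 5.487.
y₂ = 5.487 × 1.339 = 7.348 m.
V₁ = Fr₁·√(g·y₁) = 4.219×√(9.81×1.339) = 15.29 m/s; q = V₁·y₁ = 20.47 m²/s.
V₂ = q/y₂ = 20.47/7.348 = 2.787 m/s.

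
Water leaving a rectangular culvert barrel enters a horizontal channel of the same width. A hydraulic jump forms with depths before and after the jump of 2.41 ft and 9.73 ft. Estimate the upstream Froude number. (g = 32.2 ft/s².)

For a rectangular channel the momentum equation gives q² = ½·g·y₁·y₂·(y₁ + y₂) = ½×32.2×2.41×9.73×12.1 = 4583.
q = √4583 = 67.7 ft²/s.
V₁ = q/y₁ = 28.1 ft/s; Fr₁ = V₁/√(g·y₁) = 3.19.

Fr₁ = 3.19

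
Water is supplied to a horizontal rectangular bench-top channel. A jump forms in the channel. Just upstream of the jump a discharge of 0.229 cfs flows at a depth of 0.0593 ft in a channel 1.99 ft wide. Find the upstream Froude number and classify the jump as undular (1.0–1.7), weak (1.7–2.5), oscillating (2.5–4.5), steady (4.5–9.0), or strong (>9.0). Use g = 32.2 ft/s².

Fr₁ = 1.40; undular jump

q = Q/b = 0.229/1.99 = 0.115 ft²/s; V₁ = q/y₁ = 1.94 ft/s. Fr₁ = V₁/√(g·y₁) = 1.40.
Fr₁ = 1.40 lies in the undular range.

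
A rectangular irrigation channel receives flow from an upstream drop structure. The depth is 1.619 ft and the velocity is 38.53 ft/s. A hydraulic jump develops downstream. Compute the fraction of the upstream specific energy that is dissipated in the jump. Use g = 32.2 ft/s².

ΔE/E₁ = 0.518 (51.8%)

Fr₁ = V₁/√(g·y₁) = 38.53/√(32.2×1.619) = 5.336.
By Bélanger, y₂/y₁ = ½[√(1 + 8Fr₁²) − 1] = ½[√228.82 − 1] = 7.063.
y₂ = 7.063 × 1.619 = 11.44 ft.
E₁ = y₁ + V₁²/2g = 24.67 ft. ΔE = (y₂ − y₁)³/(4y₁y₂) = 12.77 ft. ΔE/E₁ = 12.77/24.67 = 0.518.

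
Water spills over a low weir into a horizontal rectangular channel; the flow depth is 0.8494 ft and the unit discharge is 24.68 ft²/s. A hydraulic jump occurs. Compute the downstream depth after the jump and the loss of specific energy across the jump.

V₁ = q/y₁ = 24.68/0.8494 = 29.06 ft/s. Fr₁ = V₁/√(g·y₁) = 29.06/√(32.2×0.8494) = 5.556.
Conjugate-depth relation: y₂/y₁ = ½[√(1 + 8Fr₁²) − 1] = ½[√247.94 − 1] = 7.373.
y₂ = 7.373 × 0.8494 = 6.263 ft.
Head loss: ΔE = (y₂ − y₁)³/(4y₁y₂) = (6.263 − 0.8494)³/(4×0.8494×6.263) = 158.6/21.28 = 7.455 ft.

y₂ = 6.263 ft; ΔE = 7.455 ft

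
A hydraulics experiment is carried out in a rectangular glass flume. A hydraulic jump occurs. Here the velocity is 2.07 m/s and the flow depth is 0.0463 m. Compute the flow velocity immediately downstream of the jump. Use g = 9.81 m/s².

Fr₁ = V₁/√(g·y₁) = 2.07/√(9.81×0.0463) = 3.07.
From the momentum equation for a rectangular channel, y₂/y₁ = ½[√(1 + 8Fr₁²) − 1] = ½[√76.47 − 1] = 3.87.
y₂ = 3.87 × 0.0463 = 0.179 m.
q = V₁·y₁ = 2.07 × 0.0463 = 0.0958 m²/s.
V₂ = q/y₂ = 0.0958/0.179 = 0.535 m/s.

V₂ = 0.535 m/s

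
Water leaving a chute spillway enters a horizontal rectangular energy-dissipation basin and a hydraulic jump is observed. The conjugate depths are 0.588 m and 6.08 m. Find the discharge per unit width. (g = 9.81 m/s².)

For a rectangular channel the momentum equation gives q² = ½·g·y₁·y₂·(y₁ + y₂) = ½×9.81×0.588×6.08×6.67 = 117.
q = √117 = 10.8 m²/s.

q = 10.8 m²/s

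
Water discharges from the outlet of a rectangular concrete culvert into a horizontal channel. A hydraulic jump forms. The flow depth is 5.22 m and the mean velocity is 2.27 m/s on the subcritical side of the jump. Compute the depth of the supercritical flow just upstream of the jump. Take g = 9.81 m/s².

y₁ = 0.897 m

Fr₂ = V₂/√(g·y₂) = 2.27/√(9.81×5.22) = 0.317.
Since the conjugate-depth ratio holds either way, y₁/y₂ = ½[√(1 + 8Fr₂²) − 1] = ½[√1.805 − 1] = 0.172.
y₁ = 0.172 × 5.22 = 0.897 m.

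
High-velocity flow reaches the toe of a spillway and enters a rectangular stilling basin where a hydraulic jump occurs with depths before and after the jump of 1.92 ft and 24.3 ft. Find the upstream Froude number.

For a rectangular channel the momentum equation gives q² = ½·g·y₁·y₂·(y₁ + y₂) = ½×32.2×1.92×24.3×26.2 = 19695.
q = √19695 = 140 ft²/s.
V₁ = q/y₁ = 73.1 ft/s; Fr₁ = V₁/√(g·y₁) = 9.30.

Fr₁ = 9.30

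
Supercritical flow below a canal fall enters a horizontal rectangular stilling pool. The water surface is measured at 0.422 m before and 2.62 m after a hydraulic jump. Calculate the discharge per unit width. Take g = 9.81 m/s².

For a rectangular channel the momentum equation gives q² = ½·g·y₁·y₂·(y₁ + y₂) = ½×9.81×0.422×2.62×3.04 = 16.5.
q = √16.5 = 4.06 m²/s.

q = 4.06 m²/s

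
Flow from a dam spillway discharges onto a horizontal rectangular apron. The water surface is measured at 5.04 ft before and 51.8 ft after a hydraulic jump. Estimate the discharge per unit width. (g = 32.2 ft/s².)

For a rectangular channel the momentum equation gives q² = ½·g·y₁·y₂·(y₁ + y₂) = ½×32.2×5.04×51.8×56.8 = 238913.
q = √238913 = 489 ft²/s.

q = 489 ft²/s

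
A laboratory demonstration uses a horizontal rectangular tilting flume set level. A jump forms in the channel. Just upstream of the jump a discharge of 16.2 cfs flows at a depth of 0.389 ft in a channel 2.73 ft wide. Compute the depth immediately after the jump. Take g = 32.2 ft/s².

y₂ = 2.18 ft

q = Q/b = 16.2/2.73 = 5.93 ft²/s; V₁ = q/y₁ = 15.3 ft/s. Fr₁ = V₁/√(g·y₁) = 4.31.
Conjugate-depth relation: y₂/y₁ = ½[√(1 + 8Fr₁²) − 1] = ½[√149.6 − 1] = 5.62.
y₂ = 5.62 × 0.389 = 2.18 ft.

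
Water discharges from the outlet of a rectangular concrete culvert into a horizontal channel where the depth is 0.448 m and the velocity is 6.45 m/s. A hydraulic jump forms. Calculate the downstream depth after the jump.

y₂ = 1.74 m

Fr₁ = V₁/√(g·y₁) = 6.45/√(9.81×0.448) = 3.08.
By Bélanger, y₂/y₁ = ½[√(1 + 8Fr₁²) − 1] = ½[√76.73 − 1] = 3.88.
y₂ = 3.88 × 0.448 = 1.74 m.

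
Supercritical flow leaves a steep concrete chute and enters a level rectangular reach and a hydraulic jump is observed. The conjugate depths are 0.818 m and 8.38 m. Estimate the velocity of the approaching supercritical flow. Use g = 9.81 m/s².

For a rectangular channel the momentum equation gives q² = ½·g·y₁·y₂·(y₁ + y₂) = ½×9.81×0.818×8.38×9.20 = 309.
q = √309 = 17.6 m²/s.
V₁ = q/y₁ = 17.6/0.818 = 21.5 m/s.

V₁ = 21.5 m/s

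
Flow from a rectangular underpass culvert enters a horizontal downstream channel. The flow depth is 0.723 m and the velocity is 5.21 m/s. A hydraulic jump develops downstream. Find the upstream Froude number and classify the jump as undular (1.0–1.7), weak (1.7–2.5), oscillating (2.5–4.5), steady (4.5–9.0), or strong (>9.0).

Fr₁ = 1.96; weak jump

Fr₁ = V₁/√(g·y₁) = 5.21/√(9.81×0.723) = 1.96.
Fr₁ = 1.96 lies in the weak range.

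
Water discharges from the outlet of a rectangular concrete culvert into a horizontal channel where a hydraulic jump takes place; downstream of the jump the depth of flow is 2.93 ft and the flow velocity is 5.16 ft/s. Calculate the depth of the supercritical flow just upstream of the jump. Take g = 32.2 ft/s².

Fr₂ = V₂/√(g·y₂) = 5.16/√(32.2×2.93) = 0.531.
Applying the sequent-depth relation in reverse, y₁/y₂ = ½[√(1 + 8Fr₂²) − 1] = ½[√3.258 − 1] = 0.402.
y₁ = 0.402 × 2.93 = 1.18 ft.

y₁ = 1.18 ft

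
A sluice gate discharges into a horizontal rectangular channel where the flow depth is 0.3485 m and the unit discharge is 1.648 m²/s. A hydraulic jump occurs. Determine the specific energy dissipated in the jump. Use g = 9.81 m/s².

ΔE = 0.2753 m

V₁ = q/y₁ = 1.648/0.3485 = 4.729 m/s. Fr₁ = V₁/√(g·y₁) = 4.729/√(9.81×0.3485) = 2.558.
From the momentum equation for a rectangular channel, y₂/y₁ = ½[√(1 + 8Fr₁²) − 1] = ½[√53.327 − 1] = 3.151.
y₂ = 3.151 × 0.3485 = 1.098 m.
V₂ = q/y₂ = 1.648/1.098 = 1.501 m/s. E₁ = y₁ + V₁²/2g = 1.488 m; E₂ = y₂ + V₂²/2g = 1.213 m. ΔE = E₁ − E₂ = 0.2753 m.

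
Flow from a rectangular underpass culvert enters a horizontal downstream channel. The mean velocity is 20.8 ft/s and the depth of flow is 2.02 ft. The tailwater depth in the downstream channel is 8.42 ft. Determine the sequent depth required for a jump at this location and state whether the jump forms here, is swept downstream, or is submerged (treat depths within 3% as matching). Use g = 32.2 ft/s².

Fr₁ = V₁/√(g·y₁) = 20.8/√(32.2×2.02) = 2.58.
Bélanger equation: y₂/y₁ = ½[√(1 + 8Fr₁²) − 1] = ½[√54.21 − 1] = 3.18.
y₂ = 3.18 × 2.02 = 6.43 ft.
Tailwater y_tw = 8.42 ft: y_tw > y₂, so the jump is submerged.

y₂ = 6.43 ft; the jump is submerged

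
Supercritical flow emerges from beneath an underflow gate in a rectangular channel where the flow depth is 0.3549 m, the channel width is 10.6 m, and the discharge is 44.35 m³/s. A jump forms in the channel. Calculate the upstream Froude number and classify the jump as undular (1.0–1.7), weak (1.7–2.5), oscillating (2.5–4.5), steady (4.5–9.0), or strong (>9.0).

q = Q/b = 44.35/10.6 = 4.184 m²/s; V₁ = q/y₁ = 11.79 m/s. Fr₁ = V₁/√(g·y₁) = 6.318.
Fr₁ = 6.318 lies in the steady range.

Fr₁ = 6.318; steady jump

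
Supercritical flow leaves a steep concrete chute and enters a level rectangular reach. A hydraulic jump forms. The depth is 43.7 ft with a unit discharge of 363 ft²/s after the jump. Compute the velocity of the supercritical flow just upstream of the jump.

V₁ = 92.3 ft/s

V₂ = q/y₂ = 363/43.7 = 8.31 ft/s; Fr₂ = V₂/√(g·y₂) = 0.221.
Applying the sequent-depth relation in reverse, y₁/y₂ = ½[√(1 + 8Fr₂²) − 1] = ½[√1.392 − 1] = 0.0900.
y₁ = 0.0900 × 43.7 = 3.93 ft.
V₁ = q/y₁ = 363/3.93 = 92.3 ft/s.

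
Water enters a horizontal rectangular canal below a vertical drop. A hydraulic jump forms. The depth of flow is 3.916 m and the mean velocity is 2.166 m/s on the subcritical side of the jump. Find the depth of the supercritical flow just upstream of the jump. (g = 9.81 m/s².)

y₁ = 0.7951 m

Fr₂ = V₂/√(g·y₂) = 2.166/√(9.81×3.916) = 0.3495.
Applying the sequent-depth relation in reverse, y₁/y₂ = ½[√(1 + 8Fr₂²) − 1] = ½[√1.9770 − 1] = 0.2030.
y₁ = 0.2030 × 3.916 = 0.7951 m.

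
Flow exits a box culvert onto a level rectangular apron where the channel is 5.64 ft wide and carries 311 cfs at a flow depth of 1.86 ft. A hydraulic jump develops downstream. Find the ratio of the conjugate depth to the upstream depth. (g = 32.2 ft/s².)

q = Q/b = 311/5.64 = 55.1 ft²/s; V₁ = q/y₁ = 29.6 ft/s. Fr₁ = V₁/√(g·y₁) = 3.83.
By Bélanger, y₂/y₁ = ½[√(1 + 8Fr₁²) − 1] = ½[√118.4 − 1] = 4.94.

y₂/y₁ = 4.94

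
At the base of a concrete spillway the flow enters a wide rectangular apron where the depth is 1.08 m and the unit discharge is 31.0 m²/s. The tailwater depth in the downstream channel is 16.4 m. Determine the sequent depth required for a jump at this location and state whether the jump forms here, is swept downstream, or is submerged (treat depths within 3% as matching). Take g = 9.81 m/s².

V₁ = q/y₁ = 31.0/1.08 = 28.7 m/s. Fr₁ = V₁/√(g·y₁) = 28.7/√(9.81×1.08) = 8.82.
From the momentum equation for a rectangular channel, y₂/y₁ = ½[√(1 + 8Fr₁²) − 1] = ½[√623.1 − 1] = 12.0.
y₂ = 12.0 × 1.08 = 12.9 m.
Tailwater y_tw = 16.4 m: y_tw > y₂, so the jump is submerged.

y₂ = 12.9 m; the jump is submerged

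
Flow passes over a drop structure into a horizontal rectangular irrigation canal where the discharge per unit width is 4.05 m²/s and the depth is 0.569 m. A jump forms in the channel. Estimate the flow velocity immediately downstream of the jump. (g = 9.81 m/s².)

V₂ = 1.88 m/s

V₁ = q/y₁ = 4.05/0.569 = 7.12 m/s. Fr₁ = V₁/√(g·y₁) = 7.12/√(9.81×0.569) = 3.01.
Conjugate-depth relation: y₂/y₁ = ½[√(1 + 8Fr₁²) − 1] = ½[√73.61 − 1] = 3.79.
y₂ = 3.79 × 0.569 = 2.16 m.
V₂ = q/y₂ = 4.05/2.16 = 1.88 m/s.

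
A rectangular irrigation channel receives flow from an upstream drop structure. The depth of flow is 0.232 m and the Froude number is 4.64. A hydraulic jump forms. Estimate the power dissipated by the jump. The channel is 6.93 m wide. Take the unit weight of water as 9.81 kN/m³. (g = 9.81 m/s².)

Fr₁ = 4.64 (given).
Bélanger equation: y₂/y₁ = ½[√(1 + 8Fr₁²) − 1] = ½[√173.2 − 1] = 6.08.
y₂ = 6.08 × 0.232 = 1.41 m.
Head loss: ΔE = (y₂ − y₁)³/(4y₁y₂) = (1.41 − 0.232)³/(4×0.232×1.41) = 1.64/1.31 = 1.25 m.
V₁ = Fr₁·√(g·y₁) = 4.64×√(9.81×0.232) = 7.00 m/s; q = V₁·y₁ = 1.62 m²/s. Q = q·b = 1.62 × 6.93 = 11.3 m³/s. P = γ·Q·ΔE = 9.81 × 11.3 × 1.25 = 138 kW.

P = 138 kW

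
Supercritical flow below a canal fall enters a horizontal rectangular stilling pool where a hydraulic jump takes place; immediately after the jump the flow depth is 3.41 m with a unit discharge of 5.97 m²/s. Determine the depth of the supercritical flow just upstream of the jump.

y₁ = 0.540 m

V₂ = q/y₂ = 5.97/3.41 = 1.75 m/s; Fr₂ = V₂/√(g·y₂) = 0.303.
From the momentum equation (using Fr₂), y₁/y₂ = ½[√(1 + 8Fr₂²) − 1] = ½[√1.733 − 1] = 0.158.
y₁ = 0.158 × 3.41 = 0.540 m.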